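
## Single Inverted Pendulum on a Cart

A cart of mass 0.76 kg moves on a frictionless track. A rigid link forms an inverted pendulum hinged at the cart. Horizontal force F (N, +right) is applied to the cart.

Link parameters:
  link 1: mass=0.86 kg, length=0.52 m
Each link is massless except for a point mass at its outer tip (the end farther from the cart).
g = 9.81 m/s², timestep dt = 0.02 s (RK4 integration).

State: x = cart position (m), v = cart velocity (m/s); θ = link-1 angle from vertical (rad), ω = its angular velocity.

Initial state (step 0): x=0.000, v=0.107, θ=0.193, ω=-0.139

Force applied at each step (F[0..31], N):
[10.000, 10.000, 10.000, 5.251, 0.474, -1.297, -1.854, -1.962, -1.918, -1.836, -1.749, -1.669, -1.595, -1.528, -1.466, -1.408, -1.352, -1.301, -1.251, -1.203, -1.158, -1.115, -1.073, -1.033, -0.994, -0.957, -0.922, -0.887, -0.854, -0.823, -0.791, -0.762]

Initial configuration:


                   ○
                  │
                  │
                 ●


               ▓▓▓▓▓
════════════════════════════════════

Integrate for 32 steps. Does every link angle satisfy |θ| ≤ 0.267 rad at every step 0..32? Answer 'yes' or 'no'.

Answer: yes

Derivation:
apply F[0]=+10.000 → step 1: x=0.004, v=0.320, θ=0.187, ω=-0.471
apply F[1]=+10.000 → step 2: x=0.013, v=0.537, θ=0.174, ω=-0.813
apply F[2]=+10.000 → step 3: x=0.026, v=0.760, θ=0.154, ω=-1.173
apply F[3]=+5.251 → step 4: x=0.042, v=0.867, θ=0.129, ω=-1.323
apply F[4]=+0.474 → step 5: x=0.059, v=0.856, θ=0.104, ω=-1.259
apply F[5]=-1.297 → step 6: x=0.076, v=0.804, θ=0.080, ω=-1.124
apply F[6]=-1.854 → step 7: x=0.091, v=0.741, θ=0.059, ω=-0.978
apply F[7]=-1.962 → step 8: x=0.105, v=0.679, θ=0.041, ω=-0.840
apply F[8]=-1.918 → step 9: x=0.118, v=0.622, θ=0.025, ω=-0.718
apply F[9]=-1.836 → step 10: x=0.130, v=0.569, θ=0.012, ω=-0.610
apply F[10]=-1.749 → step 11: x=0.141, v=0.522, θ=0.001, ω=-0.517
apply F[11]=-1.669 → step 12: x=0.151, v=0.479, θ=-0.009, ω=-0.436
apply F[12]=-1.595 → step 13: x=0.161, v=0.440, θ=-0.017, ω=-0.366
apply F[13]=-1.528 → step 14: x=0.169, v=0.404, θ=-0.024, ω=-0.305
apply F[14]=-1.466 → step 15: x=0.177, v=0.372, θ=-0.029, ω=-0.252
apply F[15]=-1.408 → step 16: x=0.184, v=0.342, θ=-0.034, ω=-0.206
apply F[16]=-1.352 → step 17: x=0.190, v=0.314, θ=-0.038, ω=-0.167
apply F[17]=-1.301 → step 18: x=0.196, v=0.288, θ=-0.041, ω=-0.133
apply F[18]=-1.251 → step 19: x=0.202, v=0.265, θ=-0.043, ω=-0.103
apply F[19]=-1.203 → step 20: x=0.207, v=0.243, θ=-0.045, ω=-0.077
apply F[20]=-1.158 → step 21: x=0.212, v=0.223, θ=-0.046, ω=-0.055
apply F[21]=-1.115 → step 22: x=0.216, v=0.204, θ=-0.047, ω=-0.036
apply F[22]=-1.073 → step 23: x=0.220, v=0.186, θ=-0.048, ω=-0.020
apply F[23]=-1.033 → step 24: x=0.223, v=0.169, θ=-0.048, ω=-0.006
apply F[24]=-0.994 → step 25: x=0.227, v=0.154, θ=-0.048, ω=0.005
apply F[25]=-0.957 → step 26: x=0.230, v=0.139, θ=-0.048, ω=0.015
apply F[26]=-0.922 → step 27: x=0.232, v=0.126, θ=-0.047, ω=0.024
apply F[27]=-0.887 → step 28: x=0.235, v=0.113, θ=-0.047, ω=0.031
apply F[28]=-0.854 → step 29: x=0.237, v=0.100, θ=-0.046, ω=0.037
apply F[29]=-0.823 → step 30: x=0.239, v=0.089, θ=-0.045, ω=0.042
apply F[30]=-0.791 → step 31: x=0.240, v=0.078, θ=-0.044, ω=0.046
apply F[31]=-0.762 → step 32: x=0.242, v=0.068, θ=-0.043, ω=0.049
Max |angle| over trajectory = 0.193 rad; bound = 0.267 → within bound.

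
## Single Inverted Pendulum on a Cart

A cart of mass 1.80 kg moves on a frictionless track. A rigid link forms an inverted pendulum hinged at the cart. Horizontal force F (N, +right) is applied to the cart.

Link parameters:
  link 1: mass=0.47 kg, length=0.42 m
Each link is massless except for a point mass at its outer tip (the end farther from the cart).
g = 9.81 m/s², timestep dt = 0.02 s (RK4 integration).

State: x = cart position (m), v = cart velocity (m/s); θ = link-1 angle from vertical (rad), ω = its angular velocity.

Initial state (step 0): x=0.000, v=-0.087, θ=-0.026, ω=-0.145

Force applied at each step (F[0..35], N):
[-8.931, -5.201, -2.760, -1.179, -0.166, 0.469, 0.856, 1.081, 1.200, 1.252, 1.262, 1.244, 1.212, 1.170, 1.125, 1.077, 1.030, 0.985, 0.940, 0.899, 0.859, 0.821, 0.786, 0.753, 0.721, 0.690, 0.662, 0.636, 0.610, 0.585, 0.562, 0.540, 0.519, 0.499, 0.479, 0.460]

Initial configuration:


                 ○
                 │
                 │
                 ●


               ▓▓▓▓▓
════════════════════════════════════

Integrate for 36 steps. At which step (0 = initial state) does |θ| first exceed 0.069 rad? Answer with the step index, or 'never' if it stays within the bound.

apply F[0]=-8.931 → step 1: x=-0.003, v=-0.185, θ=-0.027, ω=0.075
apply F[1]=-5.201 → step 2: x=-0.007, v=-0.241, θ=-0.024, ω=0.198
apply F[2]=-2.760 → step 3: x=-0.012, v=-0.271, θ=-0.019, ω=0.258
apply F[3]=-1.179 → step 4: x=-0.018, v=-0.283, θ=-0.014, ω=0.279
apply F[4]=-0.166 → step 5: x=-0.023, v=-0.284, θ=-0.008, ω=0.277
apply F[5]=+0.469 → step 6: x=-0.029, v=-0.279, θ=-0.003, ω=0.261
apply F[6]=+0.856 → step 7: x=-0.034, v=-0.269, θ=0.002, ω=0.238
apply F[7]=+1.081 → step 8: x=-0.040, v=-0.258, θ=0.006, ω=0.212
apply F[8]=+1.200 → step 9: x=-0.045, v=-0.245, θ=0.010, ω=0.185
apply F[9]=+1.252 → step 10: x=-0.049, v=-0.231, θ=0.014, ω=0.159
apply F[10]=+1.262 → step 11: x=-0.054, v=-0.218, θ=0.017, ω=0.135
apply F[11]=+1.244 → step 12: x=-0.058, v=-0.205, θ=0.019, ω=0.113
apply F[12]=+1.212 → step 13: x=-0.062, v=-0.193, θ=0.021, ω=0.093
apply F[13]=+1.170 → step 14: x=-0.066, v=-0.181, θ=0.023, ω=0.075
apply F[14]=+1.125 → step 15: x=-0.069, v=-0.170, θ=0.024, ω=0.059
apply F[15]=+1.077 → step 16: x=-0.073, v=-0.159, θ=0.025, ω=0.045
apply F[16]=+1.030 → step 17: x=-0.076, v=-0.149, θ=0.026, ω=0.033
apply F[17]=+0.985 → step 18: x=-0.079, v=-0.139, θ=0.027, ω=0.023
apply F[18]=+0.940 → step 19: x=-0.081, v=-0.130, θ=0.027, ω=0.014
apply F[19]=+0.899 → step 20: x=-0.084, v=-0.122, θ=0.027, ω=0.006
apply F[20]=+0.859 → step 21: x=-0.086, v=-0.113, θ=0.027, ω=-0.001
apply F[21]=+0.821 → step 22: x=-0.088, v=-0.106, θ=0.027, ω=-0.007
apply F[22]=+0.786 → step 23: x=-0.090, v=-0.098, θ=0.027, ω=-0.011
apply F[23]=+0.753 → step 24: x=-0.092, v=-0.091, θ=0.027, ω=-0.015
apply F[24]=+0.721 → step 25: x=-0.094, v=-0.085, θ=0.026, ω=-0.019
apply F[25]=+0.690 → step 26: x=-0.096, v=-0.078, θ=0.026, ω=-0.022
apply F[26]=+0.662 → step 27: x=-0.097, v=-0.072, θ=0.026, ω=-0.024
apply F[27]=+0.636 → step 28: x=-0.099, v=-0.067, θ=0.025, ω=-0.026
apply F[28]=+0.610 → step 29: x=-0.100, v=-0.061, θ=0.025, ω=-0.027
apply F[29]=+0.585 → step 30: x=-0.101, v=-0.056, θ=0.024, ω=-0.029
apply F[30]=+0.562 → step 31: x=-0.102, v=-0.051, θ=0.023, ω=-0.029
apply F[31]=+0.540 → step 32: x=-0.103, v=-0.046, θ=0.023, ω=-0.030
apply F[32]=+0.519 → step 33: x=-0.104, v=-0.041, θ=0.022, ω=-0.031
apply F[33]=+0.499 → step 34: x=-0.105, v=-0.037, θ=0.022, ω=-0.031
apply F[34]=+0.479 → step 35: x=-0.105, v=-0.033, θ=0.021, ω=-0.031
apply F[35]=+0.460 → step 36: x=-0.106, v=-0.029, θ=0.020, ω=-0.031
max |θ| = 0.027 ≤ 0.069 over all 37 states.

Answer: never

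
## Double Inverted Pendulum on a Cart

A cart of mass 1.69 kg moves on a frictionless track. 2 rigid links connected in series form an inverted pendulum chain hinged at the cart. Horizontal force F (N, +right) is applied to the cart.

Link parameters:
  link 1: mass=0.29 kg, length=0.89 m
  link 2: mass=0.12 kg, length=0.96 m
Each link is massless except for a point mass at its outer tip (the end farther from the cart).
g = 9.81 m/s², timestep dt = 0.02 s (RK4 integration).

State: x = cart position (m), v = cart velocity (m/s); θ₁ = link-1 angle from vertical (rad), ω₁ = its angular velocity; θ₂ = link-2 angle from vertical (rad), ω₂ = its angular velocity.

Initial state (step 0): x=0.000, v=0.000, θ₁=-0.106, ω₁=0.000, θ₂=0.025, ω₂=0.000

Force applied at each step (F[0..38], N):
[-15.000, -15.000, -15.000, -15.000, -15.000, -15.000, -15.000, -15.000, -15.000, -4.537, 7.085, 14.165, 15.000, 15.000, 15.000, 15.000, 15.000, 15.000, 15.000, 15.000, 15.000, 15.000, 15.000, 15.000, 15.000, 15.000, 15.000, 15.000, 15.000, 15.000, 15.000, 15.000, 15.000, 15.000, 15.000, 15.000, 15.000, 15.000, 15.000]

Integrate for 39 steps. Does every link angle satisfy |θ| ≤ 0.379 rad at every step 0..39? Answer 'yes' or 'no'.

Answer: yes

Derivation:
apply F[0]=-15.000 → step 1: x=-0.002, v=-0.172, θ₁=-0.104, ω₁=0.156, θ₂=0.025, ω₂=0.041
apply F[1]=-15.000 → step 2: x=-0.007, v=-0.344, θ₁=-0.100, ω₁=0.314, θ₂=0.027, ω₂=0.080
apply F[2]=-15.000 → step 3: x=-0.015, v=-0.517, θ₁=-0.092, ω₁=0.474, θ₂=0.029, ω₂=0.118
apply F[3]=-15.000 → step 4: x=-0.028, v=-0.690, θ₁=-0.081, ω₁=0.638, θ₂=0.031, ω₂=0.153
apply F[4]=-15.000 → step 5: x=-0.043, v=-0.864, θ₁=-0.066, ω₁=0.807, θ₂=0.035, ω₂=0.184
apply F[5]=-15.000 → step 6: x=-0.062, v=-1.039, θ₁=-0.048, ω₁=0.982, θ₂=0.039, ω₂=0.210
apply F[6]=-15.000 → step 7: x=-0.085, v=-1.215, θ₁=-0.027, ω₁=1.165, θ₂=0.043, ω₂=0.231
apply F[7]=-15.000 → step 8: x=-0.111, v=-1.392, θ₁=-0.002, ω₁=1.355, θ₂=0.048, ω₂=0.246
apply F[8]=-15.000 → step 9: x=-0.140, v=-1.570, θ₁=0.027, ω₁=1.555, θ₂=0.053, ω₂=0.255
apply F[9]=-4.537 → step 10: x=-0.172, v=-1.625, θ₁=0.059, ω₁=1.626, θ₂=0.058, ω₂=0.258
apply F[10]=+7.085 → step 11: x=-0.204, v=-1.544, θ₁=0.091, ω₁=1.553, θ₂=0.063, ω₂=0.255
apply F[11]=+14.165 → step 12: x=-0.233, v=-1.381, θ₁=0.120, ω₁=1.397, θ₂=0.068, ω₂=0.244
apply F[12]=+15.000 → step 13: x=-0.259, v=-1.209, θ₁=0.147, ω₁=1.241, θ₂=0.073, ω₂=0.227
apply F[13]=+15.000 → step 14: x=-0.282, v=-1.039, θ₁=0.170, ω₁=1.095, θ₂=0.077, ω₂=0.203
apply F[14]=+15.000 → step 15: x=-0.301, v=-0.871, θ₁=0.191, ω₁=0.957, θ₂=0.081, ω₂=0.173
apply F[15]=+15.000 → step 16: x=-0.316, v=-0.703, θ₁=0.208, ω₁=0.828, θ₂=0.084, ω₂=0.136
apply F[16]=+15.000 → step 17: x=-0.329, v=-0.537, θ₁=0.224, ω₁=0.706, θ₂=0.086, ω₂=0.095
apply F[17]=+15.000 → step 18: x=-0.338, v=-0.372, θ₁=0.237, ω₁=0.590, θ₂=0.088, ω₂=0.049
apply F[18]=+15.000 → step 19: x=-0.344, v=-0.207, θ₁=0.247, ω₁=0.479, θ₂=0.088, ω₂=-0.002
apply F[19]=+15.000 → step 20: x=-0.346, v=-0.043, θ₁=0.256, ω₁=0.372, θ₂=0.088, ω₂=-0.056
apply F[20]=+15.000 → step 21: x=-0.345, v=0.120, θ₁=0.262, ω₁=0.269, θ₂=0.086, ω₂=-0.113
apply F[21]=+15.000 → step 22: x=-0.341, v=0.283, θ₁=0.267, ω₁=0.169, θ₂=0.083, ω₂=-0.173
apply F[22]=+15.000 → step 23: x=-0.334, v=0.446, θ₁=0.269, ω₁=0.070, θ₂=0.079, ω₂=-0.235
apply F[23]=+15.000 → step 24: x=-0.324, v=0.609, θ₁=0.269, ω₁=-0.028, θ₂=0.074, ω₂=-0.300
apply F[24]=+15.000 → step 25: x=-0.310, v=0.772, θ₁=0.268, ω₁=-0.125, θ₂=0.067, ω₂=-0.366
apply F[25]=+15.000 → step 26: x=-0.293, v=0.935, θ₁=0.264, ω₁=-0.223, θ₂=0.059, ω₂=-0.434
apply F[26]=+15.000 → step 27: x=-0.272, v=1.098, θ₁=0.259, ω₁=-0.323, θ₂=0.050, ω₂=-0.502
apply F[27]=+15.000 → step 28: x=-0.249, v=1.262, θ₁=0.252, ω₁=-0.424, θ₂=0.039, ω₂=-0.571
apply F[28]=+15.000 → step 29: x=-0.222, v=1.426, θ₁=0.242, ω₁=-0.529, θ₂=0.027, ω₂=-0.639
apply F[29]=+15.000 → step 30: x=-0.192, v=1.591, θ₁=0.230, ω₁=-0.637, θ₂=0.013, ω₂=-0.708
apply F[30]=+15.000 → step 31: x=-0.158, v=1.758, θ₁=0.217, ω₁=-0.750, θ₂=-0.001, ω₂=-0.775
apply F[31]=+15.000 → step 32: x=-0.121, v=1.925, θ₁=0.200, ω₁=-0.869, θ₂=-0.018, ω₂=-0.841
apply F[32]=+15.000 → step 33: x=-0.081, v=2.093, θ₁=0.182, ω₁=-0.994, θ₂=-0.035, ω₂=-0.905
apply F[33]=+15.000 → step 34: x=-0.038, v=2.262, θ₁=0.161, ω₁=-1.126, θ₂=-0.054, ω₂=-0.966
apply F[34]=+15.000 → step 35: x=0.009, v=2.433, θ₁=0.137, ω₁=-1.267, θ₂=-0.074, ω₂=-1.024
apply F[35]=+15.000 → step 36: x=0.060, v=2.606, θ₁=0.110, ω₁=-1.417, θ₂=-0.095, ω₂=-1.077
apply F[36]=+15.000 → step 37: x=0.113, v=2.779, θ₁=0.080, ω₁=-1.577, θ₂=-0.117, ω₂=-1.125
apply F[37]=+15.000 → step 38: x=0.171, v=2.955, θ₁=0.047, ω₁=-1.748, θ₂=-0.140, ω₂=-1.166
apply F[38]=+15.000 → step 39: x=0.232, v=3.131, θ₁=0.010, ω₁=-1.931, θ₂=-0.163, ω₂=-1.201
Max |angle| over trajectory = 0.269 rad; bound = 0.379 → within bound.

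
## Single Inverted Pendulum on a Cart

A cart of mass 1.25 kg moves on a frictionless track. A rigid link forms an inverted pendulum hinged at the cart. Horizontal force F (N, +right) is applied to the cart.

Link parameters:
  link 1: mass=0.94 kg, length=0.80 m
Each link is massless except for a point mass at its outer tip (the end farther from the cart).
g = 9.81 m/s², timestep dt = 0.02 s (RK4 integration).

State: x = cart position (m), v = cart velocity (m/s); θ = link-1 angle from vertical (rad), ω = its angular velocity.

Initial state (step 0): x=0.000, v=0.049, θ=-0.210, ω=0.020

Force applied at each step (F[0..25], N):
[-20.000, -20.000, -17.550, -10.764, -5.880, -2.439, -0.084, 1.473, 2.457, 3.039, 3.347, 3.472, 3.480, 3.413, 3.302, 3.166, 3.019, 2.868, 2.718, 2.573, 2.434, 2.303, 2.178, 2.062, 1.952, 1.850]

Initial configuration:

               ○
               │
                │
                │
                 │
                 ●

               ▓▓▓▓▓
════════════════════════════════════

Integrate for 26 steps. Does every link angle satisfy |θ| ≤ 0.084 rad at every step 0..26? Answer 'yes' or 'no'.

Answer: no

Derivation:
apply F[0]=-20.000 → step 1: x=-0.002, v=-0.232, θ=-0.207, ω=0.313
apply F[1]=-20.000 → step 2: x=-0.009, v=-0.515, θ=-0.197, ω=0.610
apply F[2]=-17.550 → step 3: x=-0.022, v=-0.763, θ=-0.183, ω=0.868
apply F[3]=-10.764 → step 4: x=-0.039, v=-0.909, θ=-0.164, ω=1.005
apply F[4]=-5.880 → step 5: x=-0.058, v=-0.981, θ=-0.143, ω=1.057
apply F[5]=-2.439 → step 6: x=-0.077, v=-1.002, θ=-0.122, ω=1.050
apply F[6]=-0.084 → step 7: x=-0.097, v=-0.989, θ=-0.102, ω=1.006
apply F[7]=+1.473 → step 8: x=-0.117, v=-0.953, θ=-0.082, ω=0.939
apply F[8]=+2.457 → step 9: x=-0.135, v=-0.904, θ=-0.064, ω=0.860
apply F[9]=+3.039 → step 10: x=-0.153, v=-0.847, θ=-0.048, ω=0.776
apply F[10]=+3.347 → step 11: x=-0.169, v=-0.788, θ=-0.033, ω=0.692
apply F[11]=+3.472 → step 12: x=-0.184, v=-0.729, θ=-0.020, ω=0.611
apply F[12]=+3.480 → step 13: x=-0.198, v=-0.671, θ=-0.009, ω=0.536
apply F[13]=+3.413 → step 14: x=-0.211, v=-0.616, θ=0.001, ω=0.466
apply F[14]=+3.302 → step 15: x=-0.223, v=-0.564, θ=0.010, ω=0.402
apply F[15]=+3.166 → step 16: x=-0.234, v=-0.515, θ=0.017, ω=0.345
apply F[16]=+3.019 → step 17: x=-0.244, v=-0.470, θ=0.024, ω=0.293
apply F[17]=+2.868 → step 18: x=-0.253, v=-0.428, θ=0.029, ω=0.247
apply F[18]=+2.718 → step 19: x=-0.261, v=-0.389, θ=0.034, ω=0.206
apply F[19]=+2.573 → step 20: x=-0.268, v=-0.353, θ=0.037, ω=0.170
apply F[20]=+2.434 → step 21: x=-0.275, v=-0.320, θ=0.040, ω=0.138
apply F[21]=+2.303 → step 22: x=-0.281, v=-0.289, θ=0.043, ω=0.110
apply F[22]=+2.178 → step 23: x=-0.287, v=-0.261, θ=0.045, ω=0.086
apply F[23]=+2.062 → step 24: x=-0.292, v=-0.235, θ=0.046, ω=0.064
apply F[24]=+1.952 → step 25: x=-0.296, v=-0.211, θ=0.047, ω=0.045
apply F[25]=+1.850 → step 26: x=-0.300, v=-0.188, θ=0.048, ω=0.029
Max |angle| over trajectory = 0.210 rad; bound = 0.084 → exceeded.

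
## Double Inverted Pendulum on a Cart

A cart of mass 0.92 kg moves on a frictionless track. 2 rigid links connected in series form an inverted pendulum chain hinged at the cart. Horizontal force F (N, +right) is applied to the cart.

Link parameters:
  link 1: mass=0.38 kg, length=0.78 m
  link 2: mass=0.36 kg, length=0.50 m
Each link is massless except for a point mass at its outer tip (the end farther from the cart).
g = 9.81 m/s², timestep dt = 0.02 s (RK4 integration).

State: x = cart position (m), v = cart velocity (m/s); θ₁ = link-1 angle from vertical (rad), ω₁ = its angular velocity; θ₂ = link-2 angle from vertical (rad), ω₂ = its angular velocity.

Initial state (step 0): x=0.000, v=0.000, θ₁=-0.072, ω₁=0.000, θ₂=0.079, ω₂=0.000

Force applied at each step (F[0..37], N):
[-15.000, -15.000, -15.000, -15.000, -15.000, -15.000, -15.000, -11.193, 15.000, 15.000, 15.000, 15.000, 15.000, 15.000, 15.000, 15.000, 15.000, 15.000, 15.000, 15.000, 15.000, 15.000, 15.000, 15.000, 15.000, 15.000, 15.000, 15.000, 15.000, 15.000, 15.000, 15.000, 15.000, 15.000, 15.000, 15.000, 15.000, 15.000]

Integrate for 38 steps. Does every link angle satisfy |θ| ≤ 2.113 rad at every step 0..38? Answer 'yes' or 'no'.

apply F[0]=-15.000 → step 1: x=-0.003, v=-0.314, θ₁=-0.069, ω₁=0.345, θ₂=0.080, ω₂=0.124
apply F[1]=-15.000 → step 2: x=-0.013, v=-0.629, θ₁=-0.058, ω₁=0.697, θ₂=0.084, ω₂=0.241
apply F[2]=-15.000 → step 3: x=-0.028, v=-0.948, θ₁=-0.041, ω₁=1.060, θ₂=0.090, ω₂=0.345
apply F[3]=-15.000 → step 4: x=-0.050, v=-1.270, θ₁=-0.016, ω₁=1.439, θ₂=0.098, ω₂=0.430
apply F[4]=-15.000 → step 5: x=-0.079, v=-1.596, θ₁=0.017, ω₁=1.838, θ₂=0.107, ω₂=0.490
apply F[5]=-15.000 → step 6: x=-0.114, v=-1.925, θ₁=0.058, ω₁=2.259, θ₂=0.117, ω₂=0.525
apply F[6]=-15.000 → step 7: x=-0.156, v=-2.256, θ₁=0.108, ω₁=2.698, θ₂=0.128, ω₂=0.536
apply F[7]=-11.193 → step 8: x=-0.204, v=-2.502, θ₁=0.165, ω₁=3.045, θ₂=0.138, ω₂=0.537
apply F[8]=+15.000 → step 9: x=-0.251, v=-2.195, θ₁=0.223, ω₁=2.715, θ₂=0.149, ω₂=0.512
apply F[9]=+15.000 → step 10: x=-0.292, v=-1.900, θ₁=0.274, ω₁=2.429, θ₂=0.159, ω₂=0.454
apply F[10]=+15.000 → step 11: x=-0.327, v=-1.617, θ₁=0.320, ω₁=2.185, θ₂=0.167, ω₂=0.358
apply F[11]=+15.000 → step 12: x=-0.356, v=-1.346, θ₁=0.362, ω₁=1.982, θ₂=0.173, ω₂=0.224
apply F[12]=+15.000 → step 13: x=-0.381, v=-1.084, θ₁=0.400, ω₁=1.816, θ₂=0.176, ω₂=0.052
apply F[13]=+15.000 → step 14: x=-0.400, v=-0.830, θ₁=0.434, ω₁=1.684, θ₂=0.175, ω₂=-0.155
apply F[14]=+15.000 → step 15: x=-0.414, v=-0.583, θ₁=0.467, ω₁=1.581, θ₂=0.169, ω₂=-0.397
apply F[15]=+15.000 → step 16: x=-0.423, v=-0.342, θ₁=0.498, ω₁=1.505, θ₂=0.158, ω₂=-0.673
apply F[16]=+15.000 → step 17: x=-0.428, v=-0.104, θ₁=0.527, ω₁=1.451, θ₂=0.142, ω₂=-0.982
apply F[17]=+15.000 → step 18: x=-0.427, v=0.132, θ₁=0.556, ω₁=1.416, θ₂=0.119, ω₂=-1.322
apply F[18]=+15.000 → step 19: x=-0.422, v=0.366, θ₁=0.584, ω₁=1.395, θ₂=0.089, ω₂=-1.690
apply F[19]=+15.000 → step 20: x=-0.413, v=0.601, θ₁=0.612, ω₁=1.382, θ₂=0.051, ω₂=-2.084
apply F[20]=+15.000 → step 21: x=-0.398, v=0.838, θ₁=0.639, ω₁=1.372, θ₂=0.005, ω₂=-2.500
apply F[21]=+15.000 → step 22: x=-0.379, v=1.077, θ₁=0.667, ω₁=1.358, θ₂=-0.049, ω₂=-2.932
apply F[22]=+15.000 → step 23: x=-0.355, v=1.319, θ₁=0.694, ω₁=1.333, θ₂=-0.112, ω₂=-3.379
apply F[23]=+15.000 → step 24: x=-0.326, v=1.563, θ₁=0.720, ω₁=1.290, θ₂=-0.184, ω₂=-3.836
apply F[24]=+15.000 → step 25: x=-0.293, v=1.810, θ₁=0.745, ω₁=1.223, θ₂=-0.265, ω₂=-4.304
apply F[25]=+15.000 → step 26: x=-0.254, v=2.058, θ₁=0.769, ω₁=1.123, θ₂=-0.356, ω₂=-4.784
apply F[26]=+15.000 → step 27: x=-0.210, v=2.306, θ₁=0.790, ω₁=0.986, θ₂=-0.457, ω₂=-5.282
apply F[27]=+15.000 → step 28: x=-0.162, v=2.552, θ₁=0.808, ω₁=0.803, θ₂=-0.568, ω₂=-5.806
apply F[28]=+15.000 → step 29: x=-0.108, v=2.793, θ₁=0.822, ω₁=0.567, θ₂=-0.689, ω₂=-6.366
apply F[29]=+15.000 → step 30: x=-0.050, v=3.027, θ₁=0.830, ω₁=0.270, θ₂=-0.823, ω₂=-6.974
apply F[30]=+15.000 → step 31: x=0.013, v=3.249, θ₁=0.832, ω₁=-0.097, θ₂=-0.969, ω₂=-7.648
apply F[31]=+15.000 → step 32: x=0.080, v=3.455, θ₁=0.826, ω₁=-0.542, θ₂=-1.129, ω₂=-8.400
apply F[32]=+15.000 → step 33: x=0.151, v=3.638, θ₁=0.810, ω₁=-1.070, θ₂=-1.305, ω₂=-9.247
apply F[33]=+15.000 → step 34: x=0.225, v=3.791, θ₁=0.782, ω₁=-1.675, θ₂=-1.500, ω₂=-10.193
apply F[34]=+15.000 → step 35: x=0.302, v=3.904, θ₁=0.742, ω₁=-2.335, θ₂=-1.714, ω₂=-11.227
apply F[35]=+15.000 → step 36: x=0.381, v=3.971, θ₁=0.689, ω₁=-2.990, θ₂=-1.949, ω₂=-12.295
apply F[36]=+15.000 → step 37: x=0.461, v=3.986, θ₁=0.623, ω₁=-3.533, θ₂=-2.205, ω₂=-13.266
apply F[37]=+15.000 → step 38: x=0.540, v=3.964, θ₁=0.549, ω₁=-3.808, θ₂=-2.477, ω₂=-13.906
Max |angle| over trajectory = 2.477 rad; bound = 2.113 → exceeded.

Answer: no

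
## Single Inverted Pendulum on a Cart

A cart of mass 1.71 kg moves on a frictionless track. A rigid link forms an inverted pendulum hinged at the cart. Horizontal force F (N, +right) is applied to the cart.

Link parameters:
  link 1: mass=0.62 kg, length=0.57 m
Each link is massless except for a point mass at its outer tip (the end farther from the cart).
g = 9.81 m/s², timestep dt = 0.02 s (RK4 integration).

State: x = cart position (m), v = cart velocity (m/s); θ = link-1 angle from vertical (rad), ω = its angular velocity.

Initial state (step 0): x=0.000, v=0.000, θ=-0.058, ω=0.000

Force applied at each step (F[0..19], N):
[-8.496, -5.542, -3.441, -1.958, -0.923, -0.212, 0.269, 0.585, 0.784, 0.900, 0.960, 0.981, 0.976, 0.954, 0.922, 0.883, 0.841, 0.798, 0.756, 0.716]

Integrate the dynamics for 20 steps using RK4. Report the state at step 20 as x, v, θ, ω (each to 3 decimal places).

apply F[0]=-8.496 → step 1: x=-0.001, v=-0.095, θ=-0.057, ω=0.147
apply F[1]=-5.542 → step 2: x=-0.003, v=-0.156, θ=-0.053, ω=0.235
apply F[2]=-3.441 → step 3: x=-0.007, v=-0.193, θ=-0.048, ω=0.282
apply F[3]=-1.958 → step 4: x=-0.011, v=-0.212, θ=-0.042, ω=0.301
apply F[4]=-0.923 → step 5: x=-0.015, v=-0.220, θ=-0.036, ω=0.302
apply F[5]=-0.212 → step 6: x=-0.020, v=-0.221, θ=-0.030, ω=0.291
apply F[6]=+0.269 → step 7: x=-0.024, v=-0.216, θ=-0.024, ω=0.273
apply F[7]=+0.585 → step 8: x=-0.028, v=-0.207, θ=-0.019, ω=0.250
apply F[8]=+0.784 → step 9: x=-0.032, v=-0.197, θ=-0.014, ω=0.227
apply F[9]=+0.900 → step 10: x=-0.036, v=-0.186, θ=-0.010, ω=0.203
apply F[10]=+0.960 → step 11: x=-0.040, v=-0.174, θ=-0.006, ω=0.179
apply F[11]=+0.981 → step 12: x=-0.043, v=-0.162, θ=-0.003, ω=0.157
apply F[12]=+0.976 → step 13: x=-0.046, v=-0.150, θ=0.000, ω=0.136
apply F[13]=+0.954 → step 14: x=-0.049, v=-0.139, θ=0.003, ω=0.117
apply F[14]=+0.922 → step 15: x=-0.052, v=-0.129, θ=0.005, ω=0.100
apply F[15]=+0.883 → step 16: x=-0.054, v=-0.119, θ=0.007, ω=0.085
apply F[16]=+0.841 → step 17: x=-0.057, v=-0.110, θ=0.008, ω=0.071
apply F[17]=+0.798 → step 18: x=-0.059, v=-0.101, θ=0.010, ω=0.059
apply F[18]=+0.756 → step 19: x=-0.061, v=-0.093, θ=0.011, ω=0.048
apply F[19]=+0.716 → step 20: x=-0.062, v=-0.085, θ=0.012, ω=0.039

Answer: x=-0.062, v=-0.085, θ=0.012, ω=0.039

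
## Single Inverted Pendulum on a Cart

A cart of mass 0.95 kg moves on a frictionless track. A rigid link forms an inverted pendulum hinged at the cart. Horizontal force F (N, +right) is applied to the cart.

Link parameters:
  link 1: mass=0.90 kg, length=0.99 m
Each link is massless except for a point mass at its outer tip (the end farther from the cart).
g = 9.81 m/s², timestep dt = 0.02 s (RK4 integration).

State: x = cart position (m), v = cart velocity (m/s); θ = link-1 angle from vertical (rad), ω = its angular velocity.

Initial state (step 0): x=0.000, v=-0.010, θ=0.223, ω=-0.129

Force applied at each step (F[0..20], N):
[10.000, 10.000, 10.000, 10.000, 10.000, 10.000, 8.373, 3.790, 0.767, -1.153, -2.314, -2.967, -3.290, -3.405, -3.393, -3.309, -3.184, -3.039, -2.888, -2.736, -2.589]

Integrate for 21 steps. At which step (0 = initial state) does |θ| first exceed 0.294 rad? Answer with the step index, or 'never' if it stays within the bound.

Answer: never

Derivation:
apply F[0]=+10.000 → step 1: x=0.001, v=0.153, θ=0.219, ω=-0.247
apply F[1]=+10.000 → step 2: x=0.006, v=0.318, θ=0.213, ω=-0.367
apply F[2]=+10.000 → step 3: x=0.014, v=0.485, θ=0.205, ω=-0.490
apply F[3]=+10.000 → step 4: x=0.026, v=0.654, θ=0.193, ω=-0.619
apply F[4]=+10.000 → step 5: x=0.040, v=0.827, θ=0.180, ω=-0.753
apply F[5]=+10.000 → step 6: x=0.059, v=1.003, θ=0.163, ω=-0.895
apply F[6]=+8.373 → step 7: x=0.080, v=1.151, θ=0.144, ω=-1.012
apply F[7]=+3.790 → step 8: x=0.104, v=1.208, θ=0.124, ω=-1.042
apply F[8]=+0.767 → step 9: x=0.128, v=1.205, θ=0.103, ω=-1.017
apply F[9]=-1.153 → step 10: x=0.152, v=1.166, θ=0.083, ω=-0.959
apply F[10]=-2.314 → step 11: x=0.174, v=1.105, θ=0.065, ω=-0.883
apply F[11]=-2.967 → step 12: x=0.196, v=1.033, θ=0.048, ω=-0.799
apply F[12]=-3.290 → step 13: x=0.216, v=0.956, θ=0.033, ω=-0.714
apply F[13]=-3.405 → step 14: x=0.234, v=0.880, θ=0.020, ω=-0.632
apply F[14]=-3.393 → step 15: x=0.251, v=0.806, θ=0.008, ω=-0.555
apply F[15]=-3.309 → step 16: x=0.266, v=0.736, θ=-0.003, ω=-0.483
apply F[16]=-3.184 → step 17: x=0.280, v=0.671, θ=-0.012, ω=-0.418
apply F[17]=-3.039 → step 18: x=0.293, v=0.609, θ=-0.019, ω=-0.360
apply F[18]=-2.888 → step 19: x=0.305, v=0.553, θ=-0.026, ω=-0.307
apply F[19]=-2.736 → step 20: x=0.315, v=0.501, θ=-0.032, ω=-0.260
apply F[20]=-2.589 → step 21: x=0.325, v=0.452, θ=-0.037, ω=-0.218
max |θ| = 0.223 ≤ 0.294 over all 22 states.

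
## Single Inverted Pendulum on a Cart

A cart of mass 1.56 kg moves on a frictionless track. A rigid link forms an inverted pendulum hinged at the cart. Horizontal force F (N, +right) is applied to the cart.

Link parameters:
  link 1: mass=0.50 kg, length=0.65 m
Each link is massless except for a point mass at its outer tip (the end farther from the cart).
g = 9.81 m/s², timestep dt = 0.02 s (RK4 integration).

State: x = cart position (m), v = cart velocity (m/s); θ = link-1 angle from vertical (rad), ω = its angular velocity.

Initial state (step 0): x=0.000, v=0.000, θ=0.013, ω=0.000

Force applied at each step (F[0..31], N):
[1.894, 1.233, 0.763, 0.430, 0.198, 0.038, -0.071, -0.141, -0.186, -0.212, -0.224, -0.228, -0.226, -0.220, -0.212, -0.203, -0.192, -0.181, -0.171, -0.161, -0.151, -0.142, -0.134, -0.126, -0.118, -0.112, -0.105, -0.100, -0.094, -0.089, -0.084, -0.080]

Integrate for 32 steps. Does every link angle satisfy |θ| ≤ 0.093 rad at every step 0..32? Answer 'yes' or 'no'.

apply F[0]=+1.894 → step 1: x=0.000, v=0.023, θ=0.013, ω=-0.032
apply F[1]=+1.233 → step 2: x=0.001, v=0.039, θ=0.012, ω=-0.052
apply F[2]=+0.763 → step 3: x=0.002, v=0.048, θ=0.011, ω=-0.062
apply F[3]=+0.430 → step 4: x=0.003, v=0.052, θ=0.009, ω=-0.067
apply F[4]=+0.198 → step 5: x=0.004, v=0.054, θ=0.008, ω=-0.067
apply F[5]=+0.038 → step 6: x=0.005, v=0.054, θ=0.007, ω=-0.065
apply F[6]=-0.071 → step 7: x=0.006, v=0.053, θ=0.006, ω=-0.061
apply F[7]=-0.141 → step 8: x=0.007, v=0.051, θ=0.004, ω=-0.056
apply F[8]=-0.186 → step 9: x=0.008, v=0.048, θ=0.003, ω=-0.051
apply F[9]=-0.212 → step 10: x=0.009, v=0.046, θ=0.002, ω=-0.046
apply F[10]=-0.224 → step 11: x=0.010, v=0.043, θ=0.001, ω=-0.041
apply F[11]=-0.228 → step 12: x=0.011, v=0.040, θ=0.001, ω=-0.036
apply F[12]=-0.226 → step 13: x=0.011, v=0.037, θ=-0.000, ω=-0.031
apply F[13]=-0.220 → step 14: x=0.012, v=0.034, θ=-0.001, ω=-0.027
apply F[14]=-0.212 → step 15: x=0.013, v=0.031, θ=-0.001, ω=-0.023
apply F[15]=-0.203 → step 16: x=0.013, v=0.029, θ=-0.002, ω=-0.020
apply F[16]=-0.192 → step 17: x=0.014, v=0.026, θ=-0.002, ω=-0.017
apply F[17]=-0.181 → step 18: x=0.014, v=0.024, θ=-0.002, ω=-0.014
apply F[18]=-0.171 → step 19: x=0.015, v=0.022, θ=-0.002, ω=-0.011
apply F[19]=-0.161 → step 20: x=0.015, v=0.020, θ=-0.003, ω=-0.009
apply F[20]=-0.151 → step 21: x=0.016, v=0.018, θ=-0.003, ω=-0.007
apply F[21]=-0.142 → step 22: x=0.016, v=0.017, θ=-0.003, ω=-0.006
apply F[22]=-0.134 → step 23: x=0.016, v=0.015, θ=-0.003, ω=-0.004
apply F[23]=-0.126 → step 24: x=0.017, v=0.014, θ=-0.003, ω=-0.003
apply F[24]=-0.118 → step 25: x=0.017, v=0.012, θ=-0.003, ω=-0.002
apply F[25]=-0.112 → step 26: x=0.017, v=0.011, θ=-0.003, ω=-0.001
apply F[26]=-0.105 → step 27: x=0.017, v=0.010, θ=-0.003, ω=-0.000
apply F[27]=-0.100 → step 28: x=0.018, v=0.009, θ=-0.003, ω=0.001
apply F[28]=-0.094 → step 29: x=0.018, v=0.008, θ=-0.003, ω=0.001
apply F[29]=-0.089 → step 30: x=0.018, v=0.007, θ=-0.003, ω=0.002
apply F[30]=-0.084 → step 31: x=0.018, v=0.006, θ=-0.003, ω=0.002
apply F[31]=-0.080 → step 32: x=0.018, v=0.005, θ=-0.003, ω=0.003
Max |angle| over trajectory = 0.013 rad; bound = 0.093 → within bound.

Answer: yes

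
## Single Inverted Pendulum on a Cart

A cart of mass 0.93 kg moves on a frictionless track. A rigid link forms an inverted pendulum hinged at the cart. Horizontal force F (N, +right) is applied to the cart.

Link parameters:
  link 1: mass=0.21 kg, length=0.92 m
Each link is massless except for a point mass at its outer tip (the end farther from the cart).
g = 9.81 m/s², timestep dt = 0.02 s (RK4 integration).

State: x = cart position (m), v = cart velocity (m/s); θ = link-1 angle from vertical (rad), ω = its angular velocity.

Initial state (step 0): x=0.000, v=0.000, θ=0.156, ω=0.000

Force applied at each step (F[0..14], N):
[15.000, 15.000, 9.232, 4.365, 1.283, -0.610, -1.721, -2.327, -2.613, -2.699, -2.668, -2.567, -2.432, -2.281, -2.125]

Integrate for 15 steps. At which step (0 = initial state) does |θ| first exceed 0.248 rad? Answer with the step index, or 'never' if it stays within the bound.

Answer: never

Derivation:
apply F[0]=+15.000 → step 1: x=0.003, v=0.314, θ=0.153, ω=-0.304
apply F[1]=+15.000 → step 2: x=0.013, v=0.629, θ=0.144, ω=-0.611
apply F[2]=+9.232 → step 3: x=0.027, v=0.821, θ=0.130, ω=-0.789
apply F[3]=+4.365 → step 4: x=0.044, v=0.909, θ=0.113, ω=-0.858
apply F[4]=+1.283 → step 5: x=0.063, v=0.933, θ=0.096, ω=-0.861
apply F[5]=-0.610 → step 6: x=0.081, v=0.916, θ=0.079, ω=-0.824
apply F[6]=-1.721 → step 7: x=0.099, v=0.876, θ=0.063, ω=-0.766
apply F[7]=-2.327 → step 8: x=0.116, v=0.824, θ=0.049, ω=-0.697
apply F[8]=-2.613 → step 9: x=0.132, v=0.766, θ=0.036, ω=-0.625
apply F[9]=-2.699 → step 10: x=0.147, v=0.706, θ=0.024, ω=-0.555
apply F[10]=-2.668 → step 11: x=0.160, v=0.648, θ=0.013, ω=-0.487
apply F[11]=-2.567 → step 12: x=0.173, v=0.593, θ=0.004, ω=-0.425
apply F[12]=-2.432 → step 13: x=0.184, v=0.540, θ=-0.004, ω=-0.368
apply F[13]=-2.281 → step 14: x=0.194, v=0.492, θ=-0.011, ω=-0.317
apply F[14]=-2.125 → step 15: x=0.204, v=0.447, θ=-0.016, ω=-0.271
max |θ| = 0.156 ≤ 0.248 over all 16 states.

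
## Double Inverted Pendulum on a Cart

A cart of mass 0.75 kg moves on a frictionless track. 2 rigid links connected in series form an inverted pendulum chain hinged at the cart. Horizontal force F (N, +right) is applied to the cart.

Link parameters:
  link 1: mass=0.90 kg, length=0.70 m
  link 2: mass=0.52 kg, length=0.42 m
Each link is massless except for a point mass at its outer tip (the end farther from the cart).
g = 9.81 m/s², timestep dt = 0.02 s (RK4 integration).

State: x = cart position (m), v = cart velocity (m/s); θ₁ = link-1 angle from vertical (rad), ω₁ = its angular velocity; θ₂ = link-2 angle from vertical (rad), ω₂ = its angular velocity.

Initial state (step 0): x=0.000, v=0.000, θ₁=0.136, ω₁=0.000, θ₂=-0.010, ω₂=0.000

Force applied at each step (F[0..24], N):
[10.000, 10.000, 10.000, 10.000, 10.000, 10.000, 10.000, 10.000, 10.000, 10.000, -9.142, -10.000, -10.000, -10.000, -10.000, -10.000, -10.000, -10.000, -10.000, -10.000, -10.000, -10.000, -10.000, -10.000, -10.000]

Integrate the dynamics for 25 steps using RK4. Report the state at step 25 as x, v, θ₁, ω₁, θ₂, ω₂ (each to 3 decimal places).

Answer: x=0.588, v=0.183, θ₁=-0.909, ω₁=-2.928, θ₂=-0.018, ω₂=1.869

Derivation:
apply F[0]=+10.000 → step 1: x=0.002, v=0.211, θ₁=0.134, ω₁=-0.234, θ₂=-0.011, ω₂=-0.120
apply F[1]=+10.000 → step 2: x=0.008, v=0.424, θ₁=0.127, ω₁=-0.474, θ₂=-0.015, ω₂=-0.237
apply F[2]=+10.000 → step 3: x=0.019, v=0.641, θ₁=0.115, ω₁=-0.725, θ₂=-0.021, ω₂=-0.347
apply F[3]=+10.000 → step 4: x=0.034, v=0.867, θ₁=0.097, ω₁=-0.993, θ₂=-0.029, ω₂=-0.449
apply F[4]=+10.000 → step 5: x=0.054, v=1.101, θ₁=0.075, ω₁=-1.284, θ₂=-0.038, ω₂=-0.536
apply F[5]=+10.000 → step 6: x=0.078, v=1.347, θ₁=0.046, ω₁=-1.602, θ₂=-0.050, ω₂=-0.607
apply F[6]=+10.000 → step 7: x=0.108, v=1.605, θ₁=0.010, ω₁=-1.952, θ₂=-0.063, ω₂=-0.657
apply F[7]=+10.000 → step 8: x=0.143, v=1.874, θ₁=-0.032, ω₁=-2.332, θ₂=-0.076, ω₂=-0.686
apply F[8]=+10.000 → step 9: x=0.183, v=2.150, θ₁=-0.083, ω₁=-2.740, θ₂=-0.090, ω₂=-0.695
apply F[9]=+10.000 → step 10: x=0.229, v=2.425, θ₁=-0.142, ω₁=-3.162, θ₂=-0.104, ω₂=-0.694
apply F[10]=-9.142 → step 11: x=0.275, v=2.213, θ₁=-0.203, ω₁=-2.917, θ₂=-0.118, ω₂=-0.670
apply F[11]=-10.000 → step 12: x=0.317, v=2.002, θ₁=-0.259, ω₁=-2.699, θ₂=-0.130, ω₂=-0.619
apply F[12]=-10.000 → step 13: x=0.355, v=1.812, θ₁=-0.311, ω₁=-2.534, θ₂=-0.142, ω₂=-0.539
apply F[13]=-10.000 → step 14: x=0.390, v=1.640, θ₁=-0.360, ω₁=-2.418, θ₂=-0.152, ω₂=-0.431
apply F[14]=-10.000 → step 15: x=0.421, v=1.484, θ₁=-0.408, ω₁=-2.345, θ₂=-0.159, ω₂=-0.299
apply F[15]=-10.000 → step 16: x=0.449, v=1.341, θ₁=-0.455, ω₁=-2.309, θ₂=-0.164, ω₂=-0.143
apply F[16]=-10.000 → step 17: x=0.475, v=1.207, θ₁=-0.501, ω₁=-2.305, θ₂=-0.165, ω₂=0.034
apply F[17]=-10.000 → step 18: x=0.497, v=1.080, θ₁=-0.547, ω₁=-2.328, θ₂=-0.162, ω₂=0.230
apply F[18]=-10.000 → step 19: x=0.518, v=0.958, θ₁=-0.594, ω₁=-2.374, θ₂=-0.155, ω₂=0.441
apply F[19]=-10.000 → step 20: x=0.536, v=0.836, θ₁=-0.642, ω₁=-2.439, θ₂=-0.144, ω₂=0.665
apply F[20]=-10.000 → step 21: x=0.551, v=0.715, θ₁=-0.692, ω₁=-2.519, θ₂=-0.129, ω₂=0.900
apply F[21]=-10.000 → step 22: x=0.564, v=0.590, θ₁=-0.743, ω₁=-2.610, θ₂=-0.108, ω₂=1.141
apply F[22]=-10.000 → step 23: x=0.575, v=0.461, θ₁=-0.796, ω₁=-2.710, θ₂=-0.083, ω₂=1.386
apply F[23]=-10.000 → step 24: x=0.583, v=0.326, θ₁=-0.851, ω₁=-2.816, θ₂=-0.053, ω₂=1.630
apply F[24]=-10.000 → step 25: x=0.588, v=0.183, θ₁=-0.909, ω₁=-2.928, θ₂=-0.018, ω₂=1.869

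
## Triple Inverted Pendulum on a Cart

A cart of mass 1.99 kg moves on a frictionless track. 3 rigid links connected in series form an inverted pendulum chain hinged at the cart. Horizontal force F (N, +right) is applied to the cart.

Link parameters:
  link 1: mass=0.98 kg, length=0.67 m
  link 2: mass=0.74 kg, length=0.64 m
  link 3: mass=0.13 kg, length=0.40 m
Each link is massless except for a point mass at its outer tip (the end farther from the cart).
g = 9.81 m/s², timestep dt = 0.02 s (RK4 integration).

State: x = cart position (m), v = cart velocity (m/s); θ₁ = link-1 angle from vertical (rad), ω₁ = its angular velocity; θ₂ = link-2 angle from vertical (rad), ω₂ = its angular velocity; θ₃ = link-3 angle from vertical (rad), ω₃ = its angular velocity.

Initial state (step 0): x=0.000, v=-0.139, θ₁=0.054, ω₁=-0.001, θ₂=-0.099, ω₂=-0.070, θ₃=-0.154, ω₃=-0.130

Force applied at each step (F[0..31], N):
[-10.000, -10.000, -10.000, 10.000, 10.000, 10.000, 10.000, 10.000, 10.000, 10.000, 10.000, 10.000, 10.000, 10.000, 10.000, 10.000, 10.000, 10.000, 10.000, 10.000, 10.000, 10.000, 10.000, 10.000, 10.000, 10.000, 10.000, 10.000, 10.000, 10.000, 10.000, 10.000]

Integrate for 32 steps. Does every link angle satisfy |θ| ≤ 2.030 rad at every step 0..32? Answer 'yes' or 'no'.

apply F[0]=-10.000 → step 1: x=-0.004, v=-0.249, θ₁=0.056, ω₁=0.216, θ₂=-0.101, ω₂=-0.152, θ₃=-0.157, ω₃=-0.160
apply F[1]=-10.000 → step 2: x=-0.010, v=-0.359, θ₁=0.063, ω₁=0.437, θ₂=-0.105, ω₂=-0.236, θ₃=-0.160, ω₃=-0.189
apply F[2]=-10.000 → step 3: x=-0.018, v=-0.471, θ₁=0.074, ω₁=0.664, θ₂=-0.111, ω₂=-0.325, θ₃=-0.164, ω₃=-0.217
apply F[3]=+10.000 → step 4: x=-0.027, v=-0.385, θ₁=0.086, ω₁=0.606, θ₂=-0.118, ω₂=-0.431, θ₃=-0.169, ω₃=-0.246
apply F[4]=+10.000 → step 5: x=-0.034, v=-0.301, θ₁=0.098, ω₁=0.560, θ₂=-0.128, ω₂=-0.548, θ₃=-0.174, ω₃=-0.272
apply F[5]=+10.000 → step 6: x=-0.039, v=-0.218, θ₁=0.109, ω₁=0.524, θ₂=-0.140, ω₂=-0.676, θ₃=-0.180, ω₃=-0.295
apply F[6]=+10.000 → step 7: x=-0.042, v=-0.137, θ₁=0.119, ω₁=0.497, θ₂=-0.155, ω₂=-0.817, θ₃=-0.186, ω₃=-0.314
apply F[7]=+10.000 → step 8: x=-0.044, v=-0.058, θ₁=0.129, ω₁=0.480, θ₂=-0.173, ω₂=-0.969, θ₃=-0.192, ω₃=-0.326
apply F[8]=+10.000 → step 9: x=-0.045, v=0.020, θ₁=0.138, ω₁=0.471, θ₂=-0.194, ω₂=-1.134, θ₃=-0.199, ω₃=-0.332
apply F[9]=+10.000 → step 10: x=-0.044, v=0.098, θ₁=0.148, ω₁=0.468, θ₂=-0.218, ω₂=-1.311, θ₃=-0.206, ω₃=-0.331
apply F[10]=+10.000 → step 11: x=-0.041, v=0.174, θ₁=0.157, ω₁=0.472, θ₂=-0.246, ω₂=-1.500, θ₃=-0.212, ω₃=-0.321
apply F[11]=+10.000 → step 12: x=-0.037, v=0.250, θ₁=0.167, ω₁=0.479, θ₂=-0.278, ω₂=-1.701, θ₃=-0.219, ω₃=-0.303
apply F[12]=+10.000 → step 13: x=-0.031, v=0.326, θ₁=0.176, ω₁=0.488, θ₂=-0.315, ω₂=-1.912, θ₃=-0.224, ω₃=-0.277
apply F[13]=+10.000 → step 14: x=-0.024, v=0.401, θ₁=0.186, ω₁=0.497, θ₂=-0.355, ω₂=-2.132, θ₃=-0.230, ω₃=-0.245
apply F[14]=+10.000 → step 15: x=-0.015, v=0.477, θ₁=0.196, ω₁=0.502, θ₂=-0.400, ω₂=-2.360, θ₃=-0.234, ω₃=-0.209
apply F[15]=+10.000 → step 16: x=-0.005, v=0.552, θ₁=0.206, ω₁=0.501, θ₂=-0.449, ω₂=-2.593, θ₃=-0.238, ω₃=-0.173
apply F[16]=+10.000 → step 17: x=0.007, v=0.628, θ₁=0.216, ω₁=0.490, θ₂=-0.504, ω₂=-2.831, θ₃=-0.241, ω₃=-0.141
apply F[17]=+10.000 → step 18: x=0.021, v=0.705, θ₁=0.226, ω₁=0.467, θ₂=-0.563, ω₂=-3.070, θ₃=-0.244, ω₃=-0.119
apply F[18]=+10.000 → step 19: x=0.036, v=0.782, θ₁=0.235, ω₁=0.428, θ₂=-0.626, ω₂=-3.311, θ₃=-0.246, ω₃=-0.113
apply F[19]=+10.000 → step 20: x=0.052, v=0.859, θ₁=0.243, ω₁=0.371, θ₂=-0.695, ω₂=-3.553, θ₃=-0.248, ω₃=-0.130
apply F[20]=+10.000 → step 21: x=0.070, v=0.937, θ₁=0.249, ω₁=0.292, θ₂=-0.769, ω₂=-3.796, θ₃=-0.251, ω₃=-0.177
apply F[21]=+10.000 → step 22: x=0.089, v=1.015, θ₁=0.254, ω₁=0.189, θ₂=-0.847, ω₂=-4.041, θ₃=-0.256, ω₃=-0.262
apply F[22]=+10.000 → step 23: x=0.110, v=1.093, θ₁=0.257, ω₁=0.059, θ₂=-0.930, ω₂=-4.290, θ₃=-0.262, ω₃=-0.393
apply F[23]=+10.000 → step 24: x=0.133, v=1.170, θ₁=0.256, ω₁=-0.099, θ₂=-1.019, ω₂=-4.543, θ₃=-0.272, ω₃=-0.577
apply F[24]=+10.000 → step 25: x=0.157, v=1.248, θ₁=0.252, ω₁=-0.290, θ₂=-1.112, ω₂=-4.803, θ₃=-0.286, ω₃=-0.825
apply F[25]=+10.000 → step 26: x=0.183, v=1.326, θ₁=0.244, ω₁=-0.516, θ₂=-1.211, ω₂=-5.071, θ₃=-0.305, ω₃=-1.143
apply F[26]=+10.000 → step 27: x=0.210, v=1.404, θ₁=0.232, ω₁=-0.781, θ₂=-1.315, ω₂=-5.347, θ₃=-0.332, ω₃=-1.541
apply F[27]=+10.000 → step 28: x=0.239, v=1.483, θ₁=0.213, ω₁=-1.089, θ₂=-1.425, ω₂=-5.632, θ₃=-0.367, ω₃=-2.029
apply F[28]=+10.000 → step 29: x=0.270, v=1.563, θ₁=0.188, ω₁=-1.442, θ₂=-1.540, ω₂=-5.923, θ₃=-0.414, ω₃=-2.613
apply F[29]=+10.000 → step 30: x=0.302, v=1.645, θ₁=0.155, ω₁=-1.844, θ₂=-1.662, ω₂=-6.214, θ₃=-0.473, ω₃=-3.300
apply F[30]=+10.000 → step 31: x=0.335, v=1.731, θ₁=0.114, ω₁=-2.295, θ₂=-1.789, ω₂=-6.495, θ₃=-0.546, ω₃=-4.091
apply F[31]=+10.000 → step 32: x=0.371, v=1.822, θ₁=0.063, ω₁=-2.796, θ₂=-1.921, ω₂=-6.753, θ₃=-0.637, ω₃=-4.980
Max |angle| over trajectory = 1.921 rad; bound = 2.030 → within bound.

Answer: yes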